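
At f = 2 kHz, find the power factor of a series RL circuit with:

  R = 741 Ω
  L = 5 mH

Step 1 — Angular frequency: ω = 2π·f = 2π·2000 = 1.257e+04 rad/s.
Step 2 — Component impedances:
  R: Z = R = 741 Ω
  L: Z = jωL = j·1.257e+04·0.005 = 0 + j62.83 Ω
Step 3 — Series combination: Z_total = R + L = 741 + j62.83 Ω = 743.7∠4.8° Ω.
Step 4 — Power factor: PF = cos(φ) = Re(Z)/|Z| = 741/743.7 = 0.9964.
Step 5 — Type: Im(Z) = 62.83 ⇒ lagging (phase φ = 4.8°).

PF = 0.9964 (lagging, φ = 4.8°)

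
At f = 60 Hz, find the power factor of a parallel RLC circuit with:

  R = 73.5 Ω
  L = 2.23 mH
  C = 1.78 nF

Step 1 — Angular frequency: ω = 2π·f = 2π·60 = 377 rad/s.
Step 2 — Component impedances:
  R: Z = R = 73.5 Ω
  L: Z = jωL = j·377·0.00223 = 0 + j0.8407 Ω
  C: Z = 1/(jωC) = -j/(ω·C) = 0 - j1.49e+06 Ω
Step 3 — Parallel combination: 1/Z_total = 1/R + 1/L + 1/C; Z_total = 0.009615 + j0.8406 Ω = 0.8406∠89.3° Ω.
Step 4 — Power factor: PF = cos(φ) = Re(Z)/|Z| = 0.009615/0.8406 = 0.01144.
Step 5 — Type: Im(Z) = 0.8406 ⇒ lagging (phase φ = 89.3°).

PF = 0.01144 (lagging, φ = 89.3°)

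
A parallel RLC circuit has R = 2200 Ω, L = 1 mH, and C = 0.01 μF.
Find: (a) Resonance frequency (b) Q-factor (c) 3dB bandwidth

Step 1 — Resonance: ω₀ = 1/√(LC) = 1/√(0.001·1e-08) = 3.162e+05 rad/s.
Step 2 — f₀ = ω₀/(2π) = 5.033e+04 Hz.
Step 3 — Parallel Q: Q = R/(ω₀L) = 2200/(3.162e+05·0.001) = 6.957.
Step 4 — Bandwidth: Δω = ω₀/Q = 4.545e+04 rad/s; BW = Δω/(2π) = 7234 Hz.

(a) f₀ = 5.033e+04 Hz  (b) Q = 6.957  (c) BW = 7234 Hz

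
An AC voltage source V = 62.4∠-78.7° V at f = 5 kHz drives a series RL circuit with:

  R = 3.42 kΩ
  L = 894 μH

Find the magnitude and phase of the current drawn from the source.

Step 1 — Angular frequency: ω = 2π·f = 2π·5000 = 3.142e+04 rad/s.
Step 2 — Component impedances:
  R: Z = R = 3420 Ω
  L: Z = jωL = j·3.142e+04·0.000894 = 0 + j28.09 Ω
Step 3 — Series combination: Z_total = R + L = 3420 + j28.09 Ω = 3420∠0.5° Ω.
Step 4 — Source phasor: V = 62.4∠-78.7° V = 12.23 - j61.19 V.
Step 5 — Ohm's law: I = V / Z_total = (12.23 - j61.19) / (3420 + j28.09) = 0.003428 - j0.01792 A.
Step 6 — Convert to polar: |I| = 0.01824 A, ∠I = -79.2°.

I = 0.01824∠-79.2° A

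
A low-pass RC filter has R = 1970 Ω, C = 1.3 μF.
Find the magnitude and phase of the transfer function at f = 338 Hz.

Step 1 — Angular frequency: ω = 2π·338 = 2124 rad/s.
Step 2 — Transfer function: H(jω) = 1/(1 + jωRC).
Step 3 — Denominator: 1 + jωRC = 1 + j·2124·1970·1.3e-06 = 1 + j5.439.
Step 4 — H = 0.0327 - j0.1779.
Step 5 — Magnitude: |H| = 0.1808 (-14.9 dB); phase: φ = -79.6°.

|H| = 0.1808 (-14.9 dB), φ = -79.6°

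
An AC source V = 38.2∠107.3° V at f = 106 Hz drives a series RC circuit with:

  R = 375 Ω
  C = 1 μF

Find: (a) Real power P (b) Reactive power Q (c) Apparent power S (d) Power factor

Step 1 — Angular frequency: ω = 2π·f = 2π·106 = 666 rad/s.
Step 2 — Component impedances:
  R: Z = R = 375 Ω
  C: Z = 1/(jωC) = -j/(ω·C) = 0 - j1501 Ω
Step 3 — Series combination: Z_total = R + C = 375 - j1501 Ω = 1548∠-76.0° Ω.
Step 4 — Source phasor: V = 38.2∠107.3° V = -11.36 + j36.47 V.
Step 5 — Current: I = V / Z = -0.02464 - j0.001411 A = 0.02468∠-176.7° A.
Step 6 — Complex power: S = V·I* = 0.2285 - j0.9148 VA.
Step 7 — Real power: P = Re(S) = 0.2285 W.
Step 8 — Reactive power: Q = Im(S) = -0.9148 VAR.
Step 9 — Apparent power: |S| = 0.9429 VA.
Step 10 — Power factor: PF = P/|S| = 0.2423 (leading).

(a) P = 0.2285 W  (b) Q = -0.9148 VAR  (c) S = 0.9429 VA  (d) PF = 0.2423 (leading)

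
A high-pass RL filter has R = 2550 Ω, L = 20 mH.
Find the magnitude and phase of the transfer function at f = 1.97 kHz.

Step 1 — Angular frequency: ω = 2π·1970 = 1.238e+04 rad/s.
Step 2 — Transfer function: H(jω) = jωL/(R + jωL).
Step 3 — Numerator jωL = j·247.6; denominator R + jωL = 2550 + j247.6.
Step 4 — H = 0.009337 + j0.09617.
Step 5 — Magnitude: |H| = 0.09663 (-20.3 dB); phase: φ = 84.5°.

|H| = 0.09663 (-20.3 dB), φ = 84.5°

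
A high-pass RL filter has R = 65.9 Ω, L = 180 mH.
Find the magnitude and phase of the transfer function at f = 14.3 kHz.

Step 1 — Angular frequency: ω = 2π·1.43e+04 = 8.985e+04 rad/s.
Step 2 — Transfer function: H(jω) = jωL/(R + jωL).
Step 3 — Numerator jωL = j·1.617e+04; denominator R + jωL = 65.9 + j1.617e+04.
Step 4 — H = 1 + j0.004075.
Step 5 — Magnitude: |H| = 1 (-0.0 dB); phase: φ = 0.2°.

|H| = 1 (-0.0 dB), φ = 0.2°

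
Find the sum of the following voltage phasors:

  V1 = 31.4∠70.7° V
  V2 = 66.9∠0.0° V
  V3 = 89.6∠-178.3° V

Step 1 — Convert each phasor to rectangular form:
  V1 = 31.4·(cos(70.7°) + j·sin(70.7°)) = 10.38 + j29.64 V
  V2 = 66.9·(cos(0.0°) + j·sin(0.0°)) = 66.9 V
  V3 = 89.6·(cos(-178.3°) + j·sin(-178.3°)) = -89.56 - j2.658 V
Step 2 — Sum components: V_total = -12.28 + j26.98 V.
Step 3 — Convert to polar: |V_total| = 29.64 V, ∠V_total = 114.5°.

V_total = 29.64∠114.5° V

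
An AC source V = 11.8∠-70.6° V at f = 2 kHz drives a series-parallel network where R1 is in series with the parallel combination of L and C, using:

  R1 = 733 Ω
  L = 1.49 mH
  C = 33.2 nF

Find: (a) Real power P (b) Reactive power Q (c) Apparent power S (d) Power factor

Step 1 — Angular frequency: ω = 2π·f = 2π·2000 = 1.257e+04 rad/s.
Step 2 — Component impedances:
  R1: Z = R = 733 Ω
  L: Z = jωL = j·1.257e+04·0.00149 = 0 + j18.72 Ω
  C: Z = 1/(jωC) = -j/(ω·C) = 0 - j2397 Ω
Step 3 — Parallel branch: L || C = 1/(1/L + 1/C) = 0 + j18.87 Ω.
Step 4 — Series with R1: Z_total = R1 + (L || C) = 733 + j18.87 Ω = 733.2∠1.5° Ω.
Step 5 — Source phasor: V = 11.8∠-70.6° V = 3.92 - j11.13 V.
Step 6 — Current: I = V / Z = 0.004953 - j0.01531 A = 0.01609∠-72.1° A.
Step 7 — Complex power: S = V·I* = 0.1898 + j0.004887 VA.
Step 8 — Real power: P = Re(S) = 0.1898 W.
Step 9 — Reactive power: Q = Im(S) = 0.004887 VAR.
Step 10 — Apparent power: |S| = 0.1899 VA.
Step 11 — Power factor: PF = P/|S| = 0.9997 (lagging).

(a) P = 0.1898 W  (b) Q = 0.004887 VAR  (c) S = 0.1899 VA  (d) PF = 0.9997 (lagging)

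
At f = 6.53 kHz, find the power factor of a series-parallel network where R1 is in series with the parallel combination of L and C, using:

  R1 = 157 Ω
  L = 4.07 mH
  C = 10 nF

Step 1 — Angular frequency: ω = 2π·f = 2π·6530 = 4.103e+04 rad/s.
Step 2 — Component impedances:
  R1: Z = R = 157 Ω
  L: Z = jωL = j·4.103e+04·0.00407 = 0 + j167 Ω
  C: Z = 1/(jωC) = -j/(ω·C) = 0 - j2437 Ω
Step 3 — Parallel branch: L || C = 1/(1/L + 1/C) = 0 + j179.3 Ω.
Step 4 — Series with R1: Z_total = R1 + (L || C) = 157 + j179.3 Ω = 238.3∠48.8° Ω.
Step 5 — Power factor: PF = cos(φ) = Re(Z)/|Z| = 157/238.3 = 0.6588.
Step 6 — Type: Im(Z) = 179.3 ⇒ lagging (phase φ = 48.8°).

PF = 0.6588 (lagging, φ = 48.8°)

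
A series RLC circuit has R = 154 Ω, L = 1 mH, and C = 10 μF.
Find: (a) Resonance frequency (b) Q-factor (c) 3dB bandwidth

Step 1 — Resonance condition Im(Z)=0 gives ω₀ = 1/√(LC).
Step 2 — ω₀ = 1/√(0.001·1e-05) = 1e+04 rad/s.
Step 3 — f₀ = ω₀/(2π) = 1592 Hz.
Step 4 — Series Q: Q = ω₀L/R = 1e+04·0.001/154 = 0.06494.
Step 5 — 3dB bandwidth: Δω = ω₀/Q = 1.54e+05 rad/s; BW = Δω/(2π) = 2.451e+04 Hz.

(a) f₀ = 1592 Hz  (b) Q = 0.06494  (c) BW = 2.451e+04 Hz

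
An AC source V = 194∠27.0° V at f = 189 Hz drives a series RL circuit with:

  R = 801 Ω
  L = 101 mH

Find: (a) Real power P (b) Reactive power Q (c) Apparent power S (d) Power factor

Step 1 — Angular frequency: ω = 2π·f = 2π·189 = 1188 rad/s.
Step 2 — Component impedances:
  R: Z = R = 801 Ω
  L: Z = jωL = j·1188·0.101 = 0 + j119.9 Ω
Step 3 — Series combination: Z_total = R + L = 801 + j119.9 Ω = 809.9∠8.5° Ω.
Step 4 — Source phasor: V = 194∠27.0° V = 172.9 + j88.07 V.
Step 5 — Current: I = V / Z = 0.2272 + j0.07594 A = 0.2395∠18.5° A.
Step 6 — Complex power: S = V·I* = 45.96 + j6.881 VA.
Step 7 — Real power: P = Re(S) = 45.96 W.
Step 8 — Reactive power: Q = Im(S) = 6.881 VAR.
Step 9 — Apparent power: |S| = 46.47 VA.
Step 10 — Power factor: PF = P/|S| = 0.989 (lagging).

(a) P = 45.96 W  (b) Q = 6.881 VAR  (c) S = 46.47 VA  (d) PF = 0.989 (lagging)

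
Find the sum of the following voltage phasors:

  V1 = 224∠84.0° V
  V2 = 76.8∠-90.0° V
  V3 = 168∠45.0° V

Step 1 — Convert each phasor to rectangular form:
  V1 = 224·(cos(84.0°) + j·sin(84.0°)) = 23.41 + j222.8 V
  V2 = 76.8·(cos(-90.0°) + j·sin(-90.0°)) = 0 - j76.8 V
  V3 = 168·(cos(45.0°) + j·sin(45.0°)) = 118.8 + j118.8 V
Step 2 — Sum components: V_total = 142.2 + j264.8 V.
Step 3 — Convert to polar: |V_total| = 300.5 V, ∠V_total = 61.8°.

V_total = 300.5∠61.8° V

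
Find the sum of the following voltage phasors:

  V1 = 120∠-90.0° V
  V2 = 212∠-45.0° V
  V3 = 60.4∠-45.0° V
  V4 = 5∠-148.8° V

Step 1 — Convert each phasor to rectangular form:
  V1 = 120·(cos(-90.0°) + j·sin(-90.0°)) = 0 - j120 V
  V2 = 212·(cos(-45.0°) + j·sin(-45.0°)) = 149.9 - j149.9 V
  V3 = 60.4·(cos(-45.0°) + j·sin(-45.0°)) = 42.71 - j42.71 V
  V4 = 5·(cos(-148.8°) + j·sin(-148.8°)) = -4.277 - j2.59 V
Step 2 — Sum components: V_total = 188.3 - j315.2 V.
Step 3 — Convert to polar: |V_total| = 367.2 V, ∠V_total = -59.1°.

V_total = 367.2∠-59.1° V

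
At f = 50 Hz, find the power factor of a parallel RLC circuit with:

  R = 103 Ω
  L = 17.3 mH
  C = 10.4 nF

Step 1 — Angular frequency: ω = 2π·f = 2π·50 = 314.2 rad/s.
Step 2 — Component impedances:
  R: Z = R = 103 Ω
  L: Z = jωL = j·314.2·0.0173 = 0 + j5.435 Ω
  C: Z = 1/(jωC) = -j/(ω·C) = 0 - j3.061e+05 Ω
Step 3 — Parallel combination: 1/Z_total = 1/R + 1/L + 1/C; Z_total = 0.286 + j5.42 Ω = 5.428∠87.0° Ω.
Step 4 — Power factor: PF = cos(φ) = Re(Z)/|Z| = 0.286/5.428 = 0.05269.
Step 5 — Type: Im(Z) = 5.42 ⇒ lagging (phase φ = 87.0°).

PF = 0.05269 (lagging, φ = 87.0°)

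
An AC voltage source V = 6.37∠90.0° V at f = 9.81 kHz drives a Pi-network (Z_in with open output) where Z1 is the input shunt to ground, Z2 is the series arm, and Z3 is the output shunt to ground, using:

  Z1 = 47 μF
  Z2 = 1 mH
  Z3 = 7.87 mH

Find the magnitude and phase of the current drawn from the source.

Step 1 — Angular frequency: ω = 2π·f = 2π·9810 = 6.164e+04 rad/s.
Step 2 — Component impedances:
  Z1: Z = 1/(jωC) = -j/(ω·C) = 0 - j0.3452 Ω
  Z2: Z = jωL = j·6.164e+04·0.001 = 0 + j61.64 Ω
  Z3: Z = jωL = j·6.164e+04·0.00787 = 0 + j485.1 Ω
Step 3 — With open output, the series arm Z2 and the output shunt Z3 appear in series to ground: Z2 + Z3 = 0 + j546.7 Ω.
Step 4 — Parallel with input shunt Z1: Z_in = Z1 || (Z2 + Z3) = 0 - j0.3454 Ω = 0.3454∠-90.0° Ω.
Step 5 — Source phasor: V = 6.37∠90.0° V = 0 + j6.37 V.
Step 6 — Ohm's law: I = V / Z_total = (0 + j6.37) / (0 - j0.3454) = -18.44 A.
Step 7 — Convert to polar: |I| = 18.44 A, ∠I = 180.0°.

I = 18.44∠180.0° A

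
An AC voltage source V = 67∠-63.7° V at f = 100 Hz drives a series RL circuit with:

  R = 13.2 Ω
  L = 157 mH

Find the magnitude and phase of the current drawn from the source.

Step 1 — Angular frequency: ω = 2π·f = 2π·100 = 628.3 rad/s.
Step 2 — Component impedances:
  R: Z = R = 13.2 Ω
  L: Z = jωL = j·628.3·0.157 = 0 + j98.65 Ω
Step 3 — Series combination: Z_total = R + L = 13.2 + j98.65 Ω = 99.53∠82.4° Ω.
Step 4 — Source phasor: V = 67∠-63.7° V = 29.69 - j60.06 V.
Step 5 — Ohm's law: I = V / Z_total = (29.69 - j60.06) / (13.2 + j98.65) = -0.5586 - j0.3757 A.
Step 6 — Convert to polar: |I| = 0.6732 A, ∠I = -146.1°.

I = 0.6732∠-146.1° A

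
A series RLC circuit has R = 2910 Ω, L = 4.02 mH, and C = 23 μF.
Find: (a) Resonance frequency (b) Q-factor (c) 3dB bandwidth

Step 1 — Resonance: ω₀ = 1/√(LC) = 1/√(0.00402·2.3e-05) = 3289 rad/s.
Step 2 — f₀ = ω₀/(2π) = 523.4 Hz.
Step 3 — Series Q: Q = ω₀L/R = 3289·0.00402/2910 = 0.004543.
Step 4 — Bandwidth: Δω = ω₀/Q = 7.239e+05 rad/s; BW = Δω/(2π) = 1.152e+05 Hz.

(a) f₀ = 523.4 Hz  (b) Q = 0.004543  (c) BW = 1.152e+05 Hz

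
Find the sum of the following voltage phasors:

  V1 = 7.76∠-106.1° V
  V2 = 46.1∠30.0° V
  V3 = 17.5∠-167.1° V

Step 1 — Convert each phasor to rectangular form:
  V1 = 7.76·(cos(-106.1°) + j·sin(-106.1°)) = -2.152 - j7.456 V
  V2 = 46.1·(cos(30.0°) + j·sin(30.0°)) = 39.92 + j23.05 V
  V3 = 17.5·(cos(-167.1°) + j·sin(-167.1°)) = -17.06 - j3.907 V
Step 2 — Sum components: V_total = 20.71 + j11.69 V.
Step 3 — Convert to polar: |V_total| = 23.78 V, ∠V_total = 29.4°.

V_total = 23.78∠29.4° V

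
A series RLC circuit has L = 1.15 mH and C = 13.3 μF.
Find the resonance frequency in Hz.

Step 1 — Resonance condition Im(Z)=0 gives ω₀ = 1/√(LC).
Step 2 — ω₀ = 1/√(0.00115·1.33e-05) = 8086 rad/s.
Step 3 — f₀ = ω₀/(2π) = 1287 Hz.

f₀ = 1287 Hz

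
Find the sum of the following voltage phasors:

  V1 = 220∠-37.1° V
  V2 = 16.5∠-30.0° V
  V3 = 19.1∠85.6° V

Step 1 — Convert each phasor to rectangular form:
  V1 = 220·(cos(-37.1°) + j·sin(-37.1°)) = 175.5 - j132.7 V
  V2 = 16.5·(cos(-30.0°) + j·sin(-30.0°)) = 14.29 - j8.25 V
  V3 = 19.1·(cos(85.6°) + j·sin(85.6°)) = 1.465 + j19.04 V
Step 2 — Sum components: V_total = 191.2 - j121.9 V.
Step 3 — Convert to polar: |V_total| = 226.8 V, ∠V_total = -32.5°.

V_total = 226.8∠-32.5° V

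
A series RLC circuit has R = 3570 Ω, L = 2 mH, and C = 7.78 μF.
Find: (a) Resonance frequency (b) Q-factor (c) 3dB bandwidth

Step 1 — Resonance: ω₀ = 1/√(LC) = 1/√(0.002·7.78e-06) = 8017 rad/s.
Step 2 — f₀ = ω₀/(2π) = 1276 Hz.
Step 3 — Series Q: Q = ω₀L/R = 8017·0.002/3570 = 0.004491.
Step 4 — Bandwidth: Δω = ω₀/Q = 1.785e+06 rad/s; BW = Δω/(2π) = 2.841e+05 Hz.

(a) f₀ = 1276 Hz  (b) Q = 0.004491  (c) BW = 2.841e+05 Hz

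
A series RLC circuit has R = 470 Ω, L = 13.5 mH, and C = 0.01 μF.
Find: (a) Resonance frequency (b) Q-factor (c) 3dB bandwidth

Step 1 — Resonance condition Im(Z)=0 gives ω₀ = 1/√(LC).
Step 2 — ω₀ = 1/√(0.0135·1e-08) = 8.607e+04 rad/s.
Step 3 — f₀ = ω₀/(2π) = 1.37e+04 Hz.
Step 4 — Series Q: Q = ω₀L/R = 8.607e+04·0.0135/470 = 2.472.
Step 5 — 3dB bandwidth: Δω = ω₀/Q = 3.481e+04 rad/s; BW = Δω/(2π) = 5541 Hz.

(a) f₀ = 1.37e+04 Hz  (b) Q = 2.472  (c) BW = 5541 Hz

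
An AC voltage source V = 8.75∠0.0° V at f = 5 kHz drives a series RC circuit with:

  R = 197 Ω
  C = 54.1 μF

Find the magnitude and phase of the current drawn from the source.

Step 1 — Angular frequency: ω = 2π·f = 2π·5000 = 3.142e+04 rad/s.
Step 2 — Component impedances:
  R: Z = R = 197 Ω
  C: Z = 1/(jωC) = -j/(ω·C) = 0 - j0.5884 Ω
Step 3 — Series combination: Z_total = R + C = 197 - j0.5884 Ω = 197∠-0.2° Ω.
Step 4 — Source phasor: V = 8.75∠0.0° V = 8.75 V.
Step 5 — Ohm's law: I = V / Z_total = (8.75) / (197 - j0.5884) = 0.04442 + j0.0001327 A.
Step 6 — Convert to polar: |I| = 0.04442 A, ∠I = 0.2°.

I = 0.04442∠0.2° A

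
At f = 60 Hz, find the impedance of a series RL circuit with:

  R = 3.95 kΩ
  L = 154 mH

Step 1 — Angular frequency: ω = 2π·f = 2π·60 = 377 rad/s.
Step 2 — Component impedances:
  R: Z = R = 3950 Ω
  L: Z = jωL = j·377·0.154 = 0 + j58.06 Ω
Step 3 — Series combination: Z_total = R + L = 3950 + j58.06 Ω = 3950∠0.8° Ω.

Z = 3950 + j58.06 Ω = 3950∠0.8° Ω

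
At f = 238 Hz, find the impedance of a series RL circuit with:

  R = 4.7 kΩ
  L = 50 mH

Step 1 — Angular frequency: ω = 2π·f = 2π·238 = 1495 rad/s.
Step 2 — Component impedances:
  R: Z = R = 4700 Ω
  L: Z = jωL = j·1495·0.05 = 0 + j74.77 Ω
Step 3 — Series combination: Z_total = R + L = 4700 + j74.77 Ω = 4701∠0.9° Ω.

Z = 4700 + j74.77 Ω = 4701∠0.9° Ω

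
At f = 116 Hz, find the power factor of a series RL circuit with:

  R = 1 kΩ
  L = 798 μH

Step 1 — Angular frequency: ω = 2π·f = 2π·116 = 728.8 rad/s.
Step 2 — Component impedances:
  R: Z = R = 1000 Ω
  L: Z = jωL = j·728.8·0.000798 = 0 + j0.5816 Ω
Step 3 — Series combination: Z_total = R + L = 1000 + j0.5816 Ω = 1000∠0.0° Ω.
Step 4 — Power factor: PF = cos(φ) = Re(Z)/|Z| = 1000/1000 = 1.
Step 5 — Type: Im(Z) = 0.5816 ⇒ lagging (phase φ = 0.0°).

PF = 1 (lagging, φ = 0.0°)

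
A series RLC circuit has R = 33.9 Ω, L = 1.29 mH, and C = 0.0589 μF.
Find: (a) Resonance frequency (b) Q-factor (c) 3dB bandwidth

Step 1 — Resonance: ω₀ = 1/√(LC) = 1/√(0.00129·5.89e-08) = 1.147e+05 rad/s.
Step 2 — f₀ = ω₀/(2π) = 1.826e+04 Hz.
Step 3 — Series Q: Q = ω₀L/R = 1.147e+05·0.00129/33.9 = 4.366.
Step 4 — Bandwidth: Δω = ω₀/Q = 2.628e+04 rad/s; BW = Δω/(2π) = 4182 Hz.

(a) f₀ = 1.826e+04 Hz  (b) Q = 4.366  (c) BW = 4182 Hz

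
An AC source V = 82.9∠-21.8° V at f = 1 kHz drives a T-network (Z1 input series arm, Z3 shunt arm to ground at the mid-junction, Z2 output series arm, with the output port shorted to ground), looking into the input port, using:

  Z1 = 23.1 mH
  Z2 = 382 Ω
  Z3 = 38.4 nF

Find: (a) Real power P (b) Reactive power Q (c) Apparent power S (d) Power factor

Step 1 — Angular frequency: ω = 2π·f = 2π·1000 = 6283 rad/s.
Step 2 — Component impedances:
  Z1: Z = jωL = j·6283·0.0231 = 0 + j145.1 Ω
  Z2: Z = R = 382 Ω
  Z3: Z = 1/(jωC) = -j/(ω·C) = 0 - j4145 Ω
Step 3 — With the output port shorted to ground, the output series arm Z2 runs from the junction to ground; the shunt arm Z3 also runs from the junction to ground. They appear in parallel: Z3 || Z2 = 378.8 - j34.91 Ω.
Step 4 — Series with input arm Z1: Z_in = Z1 + (Z3 || Z2) = 378.8 + j110.2 Ω = 394.5∠16.2° Ω.
Step 5 — Source phasor: V = 82.9∠-21.8° V = 76.97 - j30.79 V.
Step 6 — Current: I = V / Z = 0.1655 - j0.1295 A = 0.2101∠-38.0° A.
Step 7 — Complex power: S = V·I* = 16.73 + j4.868 VA.
Step 8 — Real power: P = Re(S) = 16.73 W.
Step 9 — Reactive power: Q = Im(S) = 4.868 VAR.
Step 10 — Apparent power: |S| = 17.42 VA.
Step 11 — Power factor: PF = P/|S| = 0.9602 (lagging).

(a) P = 16.73 W  (b) Q = 4.868 VAR  (c) S = 17.42 VA  (d) PF = 0.9602 (lagging)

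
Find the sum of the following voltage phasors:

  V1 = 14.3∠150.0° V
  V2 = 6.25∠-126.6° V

Step 1 — Convert each phasor to rectangular form:
  V1 = 14.3·(cos(150.0°) + j·sin(150.0°)) = -12.38 + j7.15 V
  V2 = 6.25·(cos(-126.6°) + j·sin(-126.6°)) = -3.726 - j5.018 V
Step 2 — Sum components: V_total = -16.11 + j2.132 V.
Step 3 — Convert to polar: |V_total| = 16.25 V, ∠V_total = 172.5°.

V_total = 16.25∠172.5° V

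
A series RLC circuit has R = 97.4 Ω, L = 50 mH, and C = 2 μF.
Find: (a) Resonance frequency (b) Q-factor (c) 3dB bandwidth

Step 1 — Resonance: ω₀ = 1/√(LC) = 1/√(0.05·2e-06) = 3162 rad/s.
Step 2 — f₀ = ω₀/(2π) = 503.3 Hz.
Step 3 — Series Q: Q = ω₀L/R = 3162·0.05/97.4 = 1.623.
Step 4 — Bandwidth: Δω = ω₀/Q = 1948 rad/s; BW = Δω/(2π) = 310 Hz.

(a) f₀ = 503.3 Hz  (b) Q = 1.623  (c) BW = 310 Hz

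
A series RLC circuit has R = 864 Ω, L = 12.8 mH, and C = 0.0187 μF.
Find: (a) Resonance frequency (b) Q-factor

Step 1 — Resonance condition Im(Z)=0 gives ω₀ = 1/√(LC).
Step 2 — ω₀ = 1/√(0.0128·1.87e-08) = 6.464e+04 rad/s.
Step 3 — f₀ = ω₀/(2π) = 1.029e+04 Hz.
Step 4 — Series Q: Q = ω₀L/R = 6.464e+04·0.0128/864 = 0.9576.

(a) f₀ = 1.029e+04 Hz  (b) Q = 0.9576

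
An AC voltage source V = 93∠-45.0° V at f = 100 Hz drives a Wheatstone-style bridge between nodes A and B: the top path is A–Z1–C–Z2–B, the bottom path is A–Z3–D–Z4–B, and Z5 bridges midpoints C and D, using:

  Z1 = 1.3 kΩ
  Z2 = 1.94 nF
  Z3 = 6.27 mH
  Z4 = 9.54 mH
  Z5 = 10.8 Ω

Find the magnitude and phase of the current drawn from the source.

Step 1 — Angular frequency: ω = 2π·f = 2π·100 = 628.3 rad/s.
Step 2 — Component impedances:
  Z1: Z = R = 1300 Ω
  Z2: Z = 1/(jωC) = -j/(ω·C) = 0 - j8.204e+05 Ω
  Z3: Z = jωL = j·628.3·0.00627 = 0 + j3.94 Ω
  Z4: Z = jωL = j·628.3·0.00954 = 0 + j5.994 Ω
  Z5: Z = R = 10.8 Ω
Step 3 — Bridge requires nodal analysis (the Z5 bridge couples midpoints C and D, so the two paths cannot be reduced to a simple series/parallel combination). Setting node B to ground and injecting 1 A at node A, the 3-node admittance system at A, C, D solves to V_A = Z_AB = 0.01184 + j9.934 Ω = 9.934∠89.9° Ω.
Step 4 — Source phasor: V = 93∠-45.0° V = 65.76 - j65.76 V.
Step 5 — Ohm's law: I = V / Z_total = (65.76 - j65.76) / (0.01184 + j9.934) = -6.612 - j6.628 A.
Step 6 — Convert to polar: |I| = 9.362 A, ∠I = -134.9°.

I = 9.362∠-134.9° A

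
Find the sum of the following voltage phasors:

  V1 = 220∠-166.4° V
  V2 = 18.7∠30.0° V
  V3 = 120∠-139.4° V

Step 1 — Convert each phasor to rectangular form:
  V1 = 220·(cos(-166.4°) + j·sin(-166.4°)) = -213.8 - j51.73 V
  V2 = 18.7·(cos(30.0°) + j·sin(30.0°)) = 16.19 + j9.35 V
  V3 = 120·(cos(-139.4°) + j·sin(-139.4°)) = -91.11 - j78.09 V
Step 2 — Sum components: V_total = -288.7 - j120.5 V.
Step 3 — Convert to polar: |V_total| = 312.9 V, ∠V_total = -157.4°.

V_total = 312.9∠-157.4° V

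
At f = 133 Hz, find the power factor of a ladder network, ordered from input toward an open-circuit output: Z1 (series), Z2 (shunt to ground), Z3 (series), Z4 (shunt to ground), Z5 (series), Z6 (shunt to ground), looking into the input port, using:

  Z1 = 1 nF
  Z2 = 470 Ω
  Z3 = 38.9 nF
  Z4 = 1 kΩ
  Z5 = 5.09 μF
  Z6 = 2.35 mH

Step 1 — Angular frequency: ω = 2π·f = 2π·133 = 835.7 rad/s.
Step 2 — Component impedances:
  Z1: Z = 1/(jωC) = -j/(ω·C) = 0 - j1.197e+06 Ω
  Z2: Z = R = 470 Ω
  Z3: Z = 1/(jωC) = -j/(ω·C) = 0 - j3.076e+04 Ω
  Z4: Z = R = 1000 Ω
  Z5: Z = 1/(jωC) = -j/(ω·C) = 0 - j235.1 Ω
  Z6: Z = jωL = j·835.7·0.00235 = 0 + j1.964 Ω
Step 3 — Ladder network (open output): work backward from the far end, alternating series and parallel combinations. Z_in = 469.9 - j1.197e+06 Ω = 1.197e+06∠-90.0° Ω.
Step 4 — Power factor: PF = cos(φ) = Re(Z)/|Z| = 469.88/1.19666e+06 = 0.0003927.
Step 5 — Type: Im(Z) = -1.197e+06 ⇒ leading (phase φ = -90.0°).

PF = 0.0003927 (leading, φ = -90.0°)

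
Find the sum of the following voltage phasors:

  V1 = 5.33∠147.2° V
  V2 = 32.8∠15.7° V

Step 1 — Convert each phasor to rectangular form:
  V1 = 5.33·(cos(147.2°) + j·sin(147.2°)) = -4.48 + j2.887 V
  V2 = 32.8·(cos(15.7°) + j·sin(15.7°)) = 31.58 + j8.876 V
Step 2 — Sum components: V_total = 27.1 + j11.76 V.
Step 3 — Convert to polar: |V_total| = 29.54 V, ∠V_total = 23.5°.

V_total = 29.54∠23.5° V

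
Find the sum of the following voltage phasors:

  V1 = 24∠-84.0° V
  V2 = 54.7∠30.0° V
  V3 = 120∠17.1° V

Step 1 — Convert each phasor to rectangular form:
  V1 = 24·(cos(-84.0°) + j·sin(-84.0°)) = 2.509 - j23.87 V
  V2 = 54.7·(cos(30.0°) + j·sin(30.0°)) = 47.37 + j27.35 V
  V3 = 120·(cos(17.1°) + j·sin(17.1°)) = 114.7 + j35.28 V
Step 2 — Sum components: V_total = 164.6 + j38.77 V.
Step 3 — Convert to polar: |V_total| = 169.1 V, ∠V_total = 13.3°.

V_total = 169.1∠13.3° V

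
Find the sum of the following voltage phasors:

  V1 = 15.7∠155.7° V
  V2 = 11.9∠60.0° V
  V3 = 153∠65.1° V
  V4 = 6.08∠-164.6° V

Step 1 — Convert each phasor to rectangular form:
  V1 = 15.7·(cos(155.7°) + j·sin(155.7°)) = -14.31 + j6.461 V
  V2 = 11.9·(cos(60.0°) + j·sin(60.0°)) = 5.95 + j10.31 V
  V3 = 153·(cos(65.1°) + j·sin(65.1°)) = 64.42 + j138.8 V
  V4 = 6.08·(cos(-164.6°) + j·sin(-164.6°)) = -5.862 - j1.615 V
Step 2 — Sum components: V_total = 50.2 + j153.9 V.
Step 3 — Convert to polar: |V_total| = 161.9 V, ∠V_total = 71.9°.

V_total = 161.9∠71.9° V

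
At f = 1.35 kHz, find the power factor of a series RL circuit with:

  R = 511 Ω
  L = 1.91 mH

Step 1 — Angular frequency: ω = 2π·f = 2π·1350 = 8482 rad/s.
Step 2 — Component impedances:
  R: Z = R = 511 Ω
  L: Z = jωL = j·8482·0.00191 = 0 + j16.2 Ω
Step 3 — Series combination: Z_total = R + L = 511 + j16.2 Ω = 511.3∠1.8° Ω.
Step 4 — Power factor: PF = cos(φ) = Re(Z)/|Z| = 511/511.26 = 0.9995.
Step 5 — Type: Im(Z) = 16.2 ⇒ lagging (phase φ = 1.8°).

PF = 0.9995 (lagging, φ = 1.8°)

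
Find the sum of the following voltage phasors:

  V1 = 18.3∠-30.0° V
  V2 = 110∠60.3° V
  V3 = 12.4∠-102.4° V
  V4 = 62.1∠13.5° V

Step 1 — Convert each phasor to rectangular form:
  V1 = 18.3·(cos(-30.0°) + j·sin(-30.0°)) = 15.85 - j9.15 V
  V2 = 110·(cos(60.3°) + j·sin(60.3°)) = 54.5 + j95.55 V
  V3 = 12.4·(cos(-102.4°) + j·sin(-102.4°)) = -2.663 - j12.11 V
  V4 = 62.1·(cos(13.5°) + j·sin(13.5°)) = 60.38 + j14.5 V
Step 2 — Sum components: V_total = 128.1 + j88.79 V.
Step 3 — Convert to polar: |V_total| = 155.8 V, ∠V_total = 34.7°.

V_total = 155.8∠34.7° V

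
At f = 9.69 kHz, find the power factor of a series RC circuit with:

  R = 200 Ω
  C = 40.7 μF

Step 1 — Angular frequency: ω = 2π·f = 2π·9690 = 6.088e+04 rad/s.
Step 2 — Component impedances:
  R: Z = R = 200 Ω
  C: Z = 1/(jωC) = -j/(ω·C) = 0 - j0.4036 Ω
Step 3 — Series combination: Z_total = R + C = 200 - j0.4036 Ω = 200∠-0.1° Ω.
Step 4 — Power factor: PF = cos(φ) = Re(Z)/|Z| = 200/200 = 1.
Step 5 — Type: Im(Z) = -0.4036 ⇒ leading (phase φ = -0.1°).

PF = 1 (leading, φ = -0.1°)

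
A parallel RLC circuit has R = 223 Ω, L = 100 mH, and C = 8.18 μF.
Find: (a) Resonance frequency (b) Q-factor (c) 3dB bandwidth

Step 1 — Resonance: ω₀ = 1/√(LC) = 1/√(0.1·8.18e-06) = 1106 rad/s.
Step 2 — f₀ = ω₀/(2π) = 176 Hz.
Step 3 — Parallel Q: Q = R/(ω₀L) = 223/(1106·0.1) = 2.017.
Step 4 — Bandwidth: Δω = ω₀/Q = 548.2 rad/s; BW = Δω/(2π) = 87.25 Hz.

(a) f₀ = 176 Hz  (b) Q = 2.017  (c) BW = 87.25 Hz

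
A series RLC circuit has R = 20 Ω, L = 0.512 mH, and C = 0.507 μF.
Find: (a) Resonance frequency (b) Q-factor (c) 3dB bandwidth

Step 1 — Resonance condition Im(Z)=0 gives ω₀ = 1/√(LC).
Step 2 — ω₀ = 1/√(0.000512·5.07e-07) = 6.207e+04 rad/s.
Step 3 — f₀ = ω₀/(2π) = 9878 Hz.
Step 4 — Series Q: Q = ω₀L/R = 6.207e+04·0.000512/20 = 1.589.
Step 5 — 3dB bandwidth: Δω = ω₀/Q = 3.906e+04 rad/s; BW = Δω/(2π) = 6217 Hz.

(a) f₀ = 9878 Hz  (b) Q = 1.589  (c) BW = 6217 Hz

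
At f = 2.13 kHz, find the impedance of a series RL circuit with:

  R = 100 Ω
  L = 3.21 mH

Step 1 — Angular frequency: ω = 2π·f = 2π·2130 = 1.338e+04 rad/s.
Step 2 — Component impedances:
  R: Z = R = 100 Ω
  L: Z = jωL = j·1.338e+04·0.00321 = 0 + j42.96 Ω
Step 3 — Series combination: Z_total = R + L = 100 + j42.96 Ω = 108.8∠23.2° Ω.

Z = 100 + j42.96 Ω = 108.8∠23.2° Ω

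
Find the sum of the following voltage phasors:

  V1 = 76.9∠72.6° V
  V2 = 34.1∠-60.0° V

Step 1 — Convert each phasor to rectangular form:
  V1 = 76.9·(cos(72.6°) + j·sin(72.6°)) = 23 + j73.38 V
  V2 = 34.1·(cos(-60.0°) + j·sin(-60.0°)) = 17.05 - j29.53 V
Step 2 — Sum components: V_total = 40.05 + j43.85 V.
Step 3 — Convert to polar: |V_total| = 59.38 V, ∠V_total = 47.6°.

V_total = 59.38∠47.6° V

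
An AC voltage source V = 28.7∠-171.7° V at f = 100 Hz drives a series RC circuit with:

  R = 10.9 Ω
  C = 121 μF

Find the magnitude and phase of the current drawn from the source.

Step 1 — Angular frequency: ω = 2π·f = 2π·100 = 628.3 rad/s.
Step 2 — Component impedances:
  R: Z = R = 10.9 Ω
  C: Z = 1/(jωC) = -j/(ω·C) = 0 - j13.15 Ω
Step 3 — Series combination: Z_total = R + C = 10.9 - j13.15 Ω = 17.08∠-50.4° Ω.
Step 4 — Source phasor: V = 28.7∠-171.7° V = -28.4 - j4.143 V.
Step 5 — Ohm's law: I = V / Z_total = (-28.4 - j4.143) / (10.9 - j13.15) = -0.874 - j1.435 A.
Step 6 — Convert to polar: |I| = 1.68 A, ∠I = -121.3°.

I = 1.68∠-121.3° A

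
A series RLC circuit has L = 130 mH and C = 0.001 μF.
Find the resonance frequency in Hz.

Step 1 — Resonance condition Im(Z)=0 gives ω₀ = 1/√(LC).
Step 2 — ω₀ = 1/√(0.13·1e-09) = 8.771e+04 rad/s.
Step 3 — f₀ = ω₀/(2π) = 1.396e+04 Hz.

f₀ = 1.396e+04 Hz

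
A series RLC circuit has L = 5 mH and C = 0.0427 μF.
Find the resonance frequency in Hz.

Step 1 — Resonance condition Im(Z)=0 gives ω₀ = 1/√(LC).
Step 2 — ω₀ = 1/√(0.005·4.27e-08) = 6.844e+04 rad/s.
Step 3 — f₀ = ω₀/(2π) = 1.089e+04 Hz.

f₀ = 1.089e+04 Hz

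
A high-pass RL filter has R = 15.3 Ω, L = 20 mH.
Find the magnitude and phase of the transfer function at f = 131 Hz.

Step 1 — Angular frequency: ω = 2π·131 = 823.1 rad/s.
Step 2 — Transfer function: H(jω) = jωL/(R + jωL).
Step 3 — Numerator jωL = j·16.46; denominator R + jωL = 15.3 + j16.46.
Step 4 — H = 0.5365 + j0.4987.
Step 5 — Magnitude: |H| = 0.7325 (-2.7 dB); phase: φ = 42.9°.

|H| = 0.7325 (-2.7 dB), φ = 42.9°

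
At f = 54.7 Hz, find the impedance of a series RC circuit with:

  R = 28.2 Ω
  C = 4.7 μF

Step 1 — Angular frequency: ω = 2π·f = 2π·54.7 = 343.7 rad/s.
Step 2 — Component impedances:
  R: Z = R = 28.2 Ω
  C: Z = 1/(jωC) = -j/(ω·C) = 0 - j619.1 Ω
Step 3 — Series combination: Z_total = R + C = 28.2 - j619.1 Ω = 619.7∠-87.4° Ω.

Z = 28.2 - j619.1 Ω = 619.7∠-87.4° Ω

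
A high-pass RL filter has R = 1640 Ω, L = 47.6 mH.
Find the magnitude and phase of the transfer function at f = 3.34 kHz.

Step 1 — Angular frequency: ω = 2π·3340 = 2.099e+04 rad/s.
Step 2 — Transfer function: H(jω) = jωL/(R + jωL).
Step 3 — Numerator jωL = j·998.9; denominator R + jωL = 1640 + j998.9.
Step 4 — H = 0.2706 + j0.4443.
Step 5 — Magnitude: |H| = 0.5202 (-5.7 dB); phase: φ = 58.7°.

|H| = 0.5202 (-5.7 dB), φ = 58.7°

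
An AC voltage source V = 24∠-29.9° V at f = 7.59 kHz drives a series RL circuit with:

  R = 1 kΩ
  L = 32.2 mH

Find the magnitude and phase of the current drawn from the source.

Step 1 — Angular frequency: ω = 2π·f = 2π·7590 = 4.769e+04 rad/s.
Step 2 — Component impedances:
  R: Z = R = 1000 Ω
  L: Z = jωL = j·4.769e+04·0.0322 = 0 + j1536 Ω
Step 3 — Series combination: Z_total = R + L = 1000 + j1536 Ω = 1833∠56.9° Ω.
Step 4 — Source phasor: V = 24∠-29.9° V = 20.81 - j11.96 V.
Step 5 — Ohm's law: I = V / Z_total = (20.81 - j11.96) / (1000 + j1536) = 0.0007248 - j0.01308 A.
Step 6 — Convert to polar: |I| = 0.0131 A, ∠I = -86.8°.

I = 0.0131∠-86.8° A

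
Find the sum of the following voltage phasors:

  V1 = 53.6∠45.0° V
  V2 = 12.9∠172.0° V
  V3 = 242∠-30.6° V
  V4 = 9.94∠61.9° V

Step 1 — Convert each phasor to rectangular form:
  V1 = 53.6·(cos(45.0°) + j·sin(45.0°)) = 37.9 + j37.9 V
  V2 = 12.9·(cos(172.0°) + j·sin(172.0°)) = -12.77 + j1.795 V
  V3 = 242·(cos(-30.6°) + j·sin(-30.6°)) = 208.3 - j123.2 V
  V4 = 9.94·(cos(61.9°) + j·sin(61.9°)) = 4.682 + j8.768 V
Step 2 — Sum components: V_total = 238.1 - j74.72 V.
Step 3 — Convert to polar: |V_total| = 249.6 V, ∠V_total = -17.4°.

V_total = 249.6∠-17.4° V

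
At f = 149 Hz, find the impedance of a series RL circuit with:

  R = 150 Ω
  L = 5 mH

Step 1 — Angular frequency: ω = 2π·f = 2π·149 = 936.2 rad/s.
Step 2 — Component impedances:
  R: Z = R = 150 Ω
  L: Z = jωL = j·936.2·0.005 = 0 + j4.681 Ω
Step 3 — Series combination: Z_total = R + L = 150 + j4.681 Ω = 150.1∠1.8° Ω.

Z = 150 + j4.681 Ω = 150.1∠1.8° Ω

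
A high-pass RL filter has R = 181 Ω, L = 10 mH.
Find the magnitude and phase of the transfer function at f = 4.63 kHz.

Step 1 — Angular frequency: ω = 2π·4630 = 2.909e+04 rad/s.
Step 2 — Transfer function: H(jω) = jωL/(R + jωL).
Step 3 — Numerator jωL = j·290.9; denominator R + jωL = 181 + j290.9.
Step 4 — H = 0.7209 + j0.4485.
Step 5 — Magnitude: |H| = 0.8491 (-1.4 dB); phase: φ = 31.9°.

|H| = 0.8491 (-1.4 dB), φ = 31.9°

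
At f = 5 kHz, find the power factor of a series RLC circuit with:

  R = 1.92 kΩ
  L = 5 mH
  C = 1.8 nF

Step 1 — Angular frequency: ω = 2π·f = 2π·5000 = 3.142e+04 rad/s.
Step 2 — Component impedances:
  R: Z = R = 1920 Ω
  L: Z = jωL = j·3.142e+04·0.005 = 0 + j157.1 Ω
  C: Z = 1/(jωC) = -j/(ω·C) = 0 - j1.768e+04 Ω
Step 3 — Series combination: Z_total = R + L + C = 1920 - j1.753e+04 Ω = 1.763e+04∠-83.7° Ω.
Step 4 — Power factor: PF = cos(φ) = Re(Z)/|Z| = 1920/1.763e+04 = 0.1089.
Step 5 — Type: Im(Z) = -1.753e+04 ⇒ leading (phase φ = -83.7°).

PF = 0.1089 (leading, φ = -83.7°)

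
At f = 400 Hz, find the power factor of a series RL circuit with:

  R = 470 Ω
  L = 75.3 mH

Step 1 — Angular frequency: ω = 2π·f = 2π·400 = 2513 rad/s.
Step 2 — Component impedances:
  R: Z = R = 470 Ω
  L: Z = jωL = j·2513·0.0753 = 0 + j189.2 Ω
Step 3 — Series combination: Z_total = R + L = 470 + j189.2 Ω = 506.7∠21.9° Ω.
Step 4 — Power factor: PF = cos(φ) = Re(Z)/|Z| = 470/506.7 = 0.9276.
Step 5 — Type: Im(Z) = 189.2 ⇒ lagging (phase φ = 21.9°).

PF = 0.9276 (lagging, φ = 21.9°)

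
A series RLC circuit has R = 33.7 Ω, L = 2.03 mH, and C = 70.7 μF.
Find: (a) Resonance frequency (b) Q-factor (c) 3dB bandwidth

Step 1 — Resonance condition Im(Z)=0 gives ω₀ = 1/√(LC).
Step 2 — ω₀ = 1/√(0.00203·7.07e-05) = 2640 rad/s.
Step 3 — f₀ = ω₀/(2π) = 420.1 Hz.
Step 4 — Series Q: Q = ω₀L/R = 2640·0.00203/33.7 = 0.159.
Step 5 — 3dB bandwidth: Δω = ω₀/Q = 1.66e+04 rad/s; BW = Δω/(2π) = 2642 Hz.

(a) f₀ = 420.1 Hz  (b) Q = 0.159  (c) BW = 2642 Hz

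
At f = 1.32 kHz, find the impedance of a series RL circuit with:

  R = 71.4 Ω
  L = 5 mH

Step 1 — Angular frequency: ω = 2π·f = 2π·1320 = 8294 rad/s.
Step 2 — Component impedances:
  R: Z = R = 71.4 Ω
  L: Z = jωL = j·8294·0.005 = 0 + j41.47 Ω
Step 3 — Series combination: Z_total = R + L = 71.4 + j41.47 Ω = 82.57∠30.1° Ω.

Z = 71.4 + j41.47 Ω = 82.57∠30.1° Ω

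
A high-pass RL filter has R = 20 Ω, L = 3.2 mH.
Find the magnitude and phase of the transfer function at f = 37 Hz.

Step 1 — Angular frequency: ω = 2π·37 = 232.5 rad/s.
Step 2 — Transfer function: H(jω) = jωL/(R + jωL).
Step 3 — Numerator jωL = j·0.7439; denominator R + jωL = 20 + j0.7439.
Step 4 — H = 0.001382 + j0.03715.
Step 5 — Magnitude: |H| = 0.03717 (-28.6 dB); phase: φ = 87.9°.

|H| = 0.03717 (-28.6 dB), φ = 87.9°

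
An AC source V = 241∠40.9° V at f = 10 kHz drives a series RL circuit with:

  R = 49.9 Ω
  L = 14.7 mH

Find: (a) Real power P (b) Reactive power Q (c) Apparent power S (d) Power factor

Step 1 — Angular frequency: ω = 2π·f = 2π·1e+04 = 6.283e+04 rad/s.
Step 2 — Component impedances:
  R: Z = R = 49.9 Ω
  L: Z = jωL = j·6.283e+04·0.0147 = 0 + j923.6 Ω
Step 3 — Series combination: Z_total = R + L = 49.9 + j923.6 Ω = 925∠86.9° Ω.
Step 4 — Source phasor: V = 241∠40.9° V = 182.2 + j157.8 V.
Step 5 — Current: I = V / Z = 0.181 - j0.1874 A = 0.2605∠-46.0° A.
Step 6 — Complex power: S = V·I* = 3.387 + j62.7 VA.
Step 7 — Real power: P = Re(S) = 3.387 W.
Step 8 — Reactive power: Q = Im(S) = 62.7 VAR.
Step 9 — Apparent power: |S| = 62.79 VA.
Step 10 — Power factor: PF = P/|S| = 0.05395 (lagging).

(a) P = 3.387 W  (b) Q = 62.7 VAR  (c) S = 62.79 VA  (d) PF = 0.05395 (lagging)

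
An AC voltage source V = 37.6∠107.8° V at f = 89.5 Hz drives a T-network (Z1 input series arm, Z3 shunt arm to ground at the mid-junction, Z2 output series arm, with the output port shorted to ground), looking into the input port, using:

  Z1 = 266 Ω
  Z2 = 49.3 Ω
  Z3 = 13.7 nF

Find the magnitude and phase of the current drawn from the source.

Step 1 — Angular frequency: ω = 2π·f = 2π·89.5 = 562.3 rad/s.
Step 2 — Component impedances:
  Z1: Z = R = 266 Ω
  Z2: Z = R = 49.3 Ω
  Z3: Z = 1/(jωC) = -j/(ω·C) = 0 - j1.298e+05 Ω
Step 3 — With the output port shorted to ground, the output series arm Z2 runs from the junction to ground; the shunt arm Z3 also runs from the junction to ground. They appear in parallel: Z3 || Z2 = 49.3 - j0.01872 Ω.
Step 4 — Series with input arm Z1: Z_in = Z1 + (Z3 || Z2) = 315.3 - j0.01872 Ω = 315.3∠-0.0° Ω.
Step 5 — Source phasor: V = 37.6∠107.8° V = -11.49 + j35.8 V.
Step 6 — Ohm's law: I = V / Z_total = (-11.49 + j35.8) / (315.3 - j0.01872) = -0.03646 + j0.1135 A.
Step 7 — Convert to polar: |I| = 0.1193 A, ∠I = 107.8°.

I = 0.1193∠107.8° A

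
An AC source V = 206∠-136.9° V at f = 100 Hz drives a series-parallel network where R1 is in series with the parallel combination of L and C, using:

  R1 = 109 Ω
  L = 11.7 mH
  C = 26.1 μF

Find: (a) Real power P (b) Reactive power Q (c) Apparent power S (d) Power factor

Step 1 — Angular frequency: ω = 2π·f = 2π·100 = 628.3 rad/s.
Step 2 — Component impedances:
  R1: Z = R = 109 Ω
  L: Z = jωL = j·628.3·0.0117 = 0 + j7.351 Ω
  C: Z = 1/(jωC) = -j/(ω·C) = 0 - j60.98 Ω
Step 3 — Parallel branch: L || C = 1/(1/L + 1/C) = 0 + j8.359 Ω.
Step 4 — Series with R1: Z_total = R1 + (L || C) = 109 + j8.359 Ω = 109.3∠4.4° Ω.
Step 5 — Source phasor: V = 206∠-136.9° V = -150.4 - j140.8 V.
Step 6 — Current: I = V / Z = -1.47 - j1.179 A = 1.884∠-141.3° A.
Step 7 — Complex power: S = V·I* = 387 + j29.68 VA.
Step 8 — Real power: P = Re(S) = 387 W.
Step 9 — Reactive power: Q = Im(S) = 29.68 VAR.
Step 10 — Apparent power: |S| = 388.2 VA.
Step 11 — Power factor: PF = P/|S| = 0.9971 (lagging).

(a) P = 387 W  (b) Q = 29.68 VAR  (c) S = 388.2 VA  (d) PF = 0.9971 (lagging)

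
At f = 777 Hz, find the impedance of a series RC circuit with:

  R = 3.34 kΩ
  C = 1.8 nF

Step 1 — Angular frequency: ω = 2π·f = 2π·777 = 4882 rad/s.
Step 2 — Component impedances:
  R: Z = R = 3340 Ω
  C: Z = 1/(jωC) = -j/(ω·C) = 0 - j1.138e+05 Ω
Step 3 — Series combination: Z_total = R + C = 3340 - j1.138e+05 Ω = 1.138e+05∠-88.3° Ω.

Z = 3340 - j1.138e+05 Ω = 1.138e+05∠-88.3° Ω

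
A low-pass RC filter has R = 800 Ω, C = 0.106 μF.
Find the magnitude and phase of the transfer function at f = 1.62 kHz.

Step 1 — Angular frequency: ω = 2π·1620 = 1.018e+04 rad/s.
Step 2 — Transfer function: H(jω) = 1/(1 + jωRC).
Step 3 — Denominator: 1 + jωRC = 1 + j·1.018e+04·800·1.06e-07 = 1 + j0.8632.
Step 4 — H = 0.5731 - j0.4946.
Step 5 — Magnitude: |H| = 0.757 (-2.4 dB); phase: φ = -40.8°.

|H| = 0.757 (-2.4 dB), φ = -40.8°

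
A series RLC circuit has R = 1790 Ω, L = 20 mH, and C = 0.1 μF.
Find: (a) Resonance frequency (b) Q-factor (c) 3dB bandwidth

Step 1 — Resonance: ω₀ = 1/√(LC) = 1/√(0.02·1e-07) = 2.236e+04 rad/s.
Step 2 — f₀ = ω₀/(2π) = 3559 Hz.
Step 3 — Series Q: Q = ω₀L/R = 2.236e+04·0.02/1790 = 0.2498.
Step 4 — Bandwidth: Δω = ω₀/Q = 8.95e+04 rad/s; BW = Δω/(2π) = 1.424e+04 Hz.

(a) f₀ = 3559 Hz  (b) Q = 0.2498  (c) BW = 1.424e+04 Hz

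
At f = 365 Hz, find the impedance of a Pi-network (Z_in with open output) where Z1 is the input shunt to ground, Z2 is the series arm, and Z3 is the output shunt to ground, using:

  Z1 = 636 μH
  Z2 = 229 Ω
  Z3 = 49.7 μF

Step 1 — Angular frequency: ω = 2π·f = 2π·365 = 2293 rad/s.
Step 2 — Component impedances:
  Z1: Z = jωL = j·2293·0.000636 = 0 + j1.459 Ω
  Z2: Z = R = 229 Ω
  Z3: Z = 1/(jωC) = -j/(ω·C) = 0 - j8.773 Ω
Step 3 — With open output, the series arm Z2 and the output shunt Z3 appear in series to ground: Z2 + Z3 = 229 - j8.773 Ω.
Step 4 — Parallel with input shunt Z1: Z_in = Z1 || (Z2 + Z3) = 0.009281 + j1.459 Ω = 1.459∠89.6° Ω.

Z = 0.009281 + j1.459 Ω = 1.459∠89.6° Ω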